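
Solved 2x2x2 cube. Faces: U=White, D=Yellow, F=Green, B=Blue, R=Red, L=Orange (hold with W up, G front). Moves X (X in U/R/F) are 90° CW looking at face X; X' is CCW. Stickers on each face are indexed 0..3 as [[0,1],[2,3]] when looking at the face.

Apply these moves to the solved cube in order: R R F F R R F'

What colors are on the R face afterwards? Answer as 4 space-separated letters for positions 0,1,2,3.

After move 1 (R): R=RRRR U=WGWG F=GYGY D=YBYB B=WBWB
After move 2 (R): R=RRRR U=WYWY F=GBGB D=YWYW B=GBGB
After move 3 (F): F=GGBB U=WYOO R=WRYR D=RRYW L=OYOW
After move 4 (F): F=BGBG U=WYWY R=OROR D=YWYW L=OROR
After move 5 (R): R=OORR U=WGWG F=BWBW D=YGYG B=YBYB
After move 6 (R): R=RORO U=WWWW F=BGBG D=YYYY B=GBGB
After move 7 (F'): F=GGBB U=WWRR R=YOYO D=RRYY L=OWOW
Query: R face = YOYO

Answer: Y O Y O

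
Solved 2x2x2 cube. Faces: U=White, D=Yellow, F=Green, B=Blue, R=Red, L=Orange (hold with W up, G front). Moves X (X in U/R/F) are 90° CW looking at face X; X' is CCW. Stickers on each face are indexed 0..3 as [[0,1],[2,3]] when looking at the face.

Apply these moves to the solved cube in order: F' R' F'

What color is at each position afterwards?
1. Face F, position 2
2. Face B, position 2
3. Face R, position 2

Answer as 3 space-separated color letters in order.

After move 1 (F'): F=GGGG U=WWRR R=YRYR D=OOYY L=OWOW
After move 2 (R'): R=RRYY U=WBRB F=GWGR D=OGYG B=YBOB
After move 3 (F'): F=WRGG U=WBRY R=GROY D=WWYG L=OBOR
Query 1: F[2] = G
Query 2: B[2] = O
Query 3: R[2] = O

Answer: G O O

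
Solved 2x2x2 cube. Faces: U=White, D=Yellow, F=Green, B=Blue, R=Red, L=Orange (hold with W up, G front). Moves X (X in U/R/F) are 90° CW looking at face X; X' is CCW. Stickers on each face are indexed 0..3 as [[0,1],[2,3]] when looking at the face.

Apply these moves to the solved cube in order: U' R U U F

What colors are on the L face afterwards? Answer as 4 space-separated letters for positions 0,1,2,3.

After move 1 (U'): U=WWWW F=OOGG R=GGRR B=RRBB L=BBOO
After move 2 (R): R=RGRG U=WOWG F=OYGY D=YBYR B=WRWB
After move 3 (U): U=WWGO F=RGGY R=WRRG B=BBWB L=OYOO
After move 4 (U): U=GWOW F=WRGY R=BBRG B=OYWB L=RGOO
After move 5 (F): F=GWYR U=GWOG R=OBWG D=RBYR L=RYOB
Query: L face = RYOB

Answer: R Y O B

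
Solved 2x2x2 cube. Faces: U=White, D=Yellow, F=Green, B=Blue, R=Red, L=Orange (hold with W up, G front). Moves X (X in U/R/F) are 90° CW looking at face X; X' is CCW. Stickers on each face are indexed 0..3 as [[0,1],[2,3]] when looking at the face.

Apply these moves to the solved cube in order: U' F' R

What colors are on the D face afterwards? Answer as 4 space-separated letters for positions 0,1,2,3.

Answer: B B Y R

Derivation:
After move 1 (U'): U=WWWW F=OOGG R=GGRR B=RRBB L=BBOO
After move 2 (F'): F=OGOG U=WWGR R=YGYR D=BOYY L=BWOW
After move 3 (R): R=YYRG U=WGGG F=OOOY D=BBYR B=RRWB
Query: D face = BBYR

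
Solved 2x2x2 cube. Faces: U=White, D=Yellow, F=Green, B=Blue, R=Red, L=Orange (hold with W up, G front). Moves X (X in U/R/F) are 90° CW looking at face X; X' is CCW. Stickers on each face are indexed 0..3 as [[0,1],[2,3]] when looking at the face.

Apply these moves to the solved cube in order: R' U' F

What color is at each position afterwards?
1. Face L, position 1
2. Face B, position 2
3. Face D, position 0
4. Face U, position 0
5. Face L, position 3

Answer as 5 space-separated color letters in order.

Answer: Y Y R B G

Derivation:
After move 1 (R'): R=RRRR U=WBWB F=GWGW D=YGYG B=YBYB
After move 2 (U'): U=BBWW F=OOGW R=GWRR B=RRYB L=YBOO
After move 3 (F): F=GOWO U=BBOB R=WWWR D=RGYG L=YYOG
Query 1: L[1] = Y
Query 2: B[2] = Y
Query 3: D[0] = R
Query 4: U[0] = B
Query 5: L[3] = G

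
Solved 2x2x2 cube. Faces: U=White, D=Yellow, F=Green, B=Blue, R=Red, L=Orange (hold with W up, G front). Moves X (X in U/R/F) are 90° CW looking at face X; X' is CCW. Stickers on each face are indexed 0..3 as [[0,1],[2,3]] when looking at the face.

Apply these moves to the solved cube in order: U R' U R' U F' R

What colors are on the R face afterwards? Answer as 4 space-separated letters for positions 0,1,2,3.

Answer: Y R B G

Derivation:
After move 1 (U): U=WWWW F=RRGG R=BBRR B=OOBB L=GGOO
After move 2 (R'): R=BRBR U=WBWO F=RWGW D=YRYG B=YOYB
After move 3 (U): U=WWOB F=BRGW R=YOBR B=GGYB L=RWOO
After move 4 (R'): R=ORYB U=WYOG F=BWGB D=YRYW B=GGRB
After move 5 (U): U=OWGY F=ORGB R=GGYB B=RWRB L=BWOO
After move 6 (F'): F=RBOG U=OWGY R=RGYB D=WOYW L=BYOG
After move 7 (R): R=YRBG U=OBGG F=ROOW D=WRYR B=YWWB
Query: R face = YRBG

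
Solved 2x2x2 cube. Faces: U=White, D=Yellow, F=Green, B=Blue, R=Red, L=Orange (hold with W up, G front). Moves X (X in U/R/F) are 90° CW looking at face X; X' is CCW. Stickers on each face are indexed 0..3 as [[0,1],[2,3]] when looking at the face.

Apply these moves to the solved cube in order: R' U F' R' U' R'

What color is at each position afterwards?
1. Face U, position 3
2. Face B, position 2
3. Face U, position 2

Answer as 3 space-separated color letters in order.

After move 1 (R'): R=RRRR U=WBWB F=GWGW D=YGYG B=YBYB
After move 2 (U): U=WWBB F=RRGW R=YBRR B=OOYB L=GWOO
After move 3 (F'): F=RWRG U=WWYR R=GBYR D=WOYG L=GBOB
After move 4 (R'): R=BRGY U=WYYO F=RWRR D=WWYG B=GOOB
After move 5 (U'): U=YOWY F=GBRR R=RWGY B=BROB L=GOOB
After move 6 (R'): R=WYRG U=YOWB F=GORY D=WBYR B=GRWB
Query 1: U[3] = B
Query 2: B[2] = W
Query 3: U[2] = W

Answer: B W W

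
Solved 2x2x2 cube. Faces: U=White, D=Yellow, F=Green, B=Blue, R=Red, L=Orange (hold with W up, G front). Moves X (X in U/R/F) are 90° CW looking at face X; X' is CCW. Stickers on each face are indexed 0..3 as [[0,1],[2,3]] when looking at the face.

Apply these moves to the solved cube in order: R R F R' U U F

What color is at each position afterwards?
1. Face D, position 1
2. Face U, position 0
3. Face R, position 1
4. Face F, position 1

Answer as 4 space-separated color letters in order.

After move 1 (R): R=RRRR U=WGWG F=GYGY D=YBYB B=WBWB
After move 2 (R): R=RRRR U=WYWY F=GBGB D=YWYW B=GBGB
After move 3 (F): F=GGBB U=WYOO R=WRYR D=RRYW L=OYOW
After move 4 (R'): R=RRWY U=WGOG F=GYBO D=RGYB B=WBRB
After move 5 (U): U=OWGG F=RRBO R=WBWY B=OYRB L=GYOW
After move 6 (U): U=GOGW F=WBBO R=OYWY B=GYRB L=RROW
After move 7 (F): F=BWOB U=GOWR R=GYWY D=WOYB L=RROG
Query 1: D[1] = O
Query 2: U[0] = G
Query 3: R[1] = Y
Query 4: F[1] = W

Answer: O G Y W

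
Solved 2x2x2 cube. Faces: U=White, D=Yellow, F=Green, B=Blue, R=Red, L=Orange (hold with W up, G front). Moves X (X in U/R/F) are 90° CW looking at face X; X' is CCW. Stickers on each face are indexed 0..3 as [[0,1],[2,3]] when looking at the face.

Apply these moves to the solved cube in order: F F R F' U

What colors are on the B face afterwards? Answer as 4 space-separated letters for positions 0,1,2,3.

Answer: O G W B

Derivation:
After move 1 (F): F=GGGG U=WWOO R=WRWR D=RRYY L=OYOY
After move 2 (F): F=GGGG U=WWYY R=OROR D=WWYY L=OROR
After move 3 (R): R=OORR U=WGYG F=GWGY D=WBYB B=YBWB
After move 4 (F'): F=WYGG U=WGOR R=BOWR D=RRYB L=OGOY
After move 5 (U): U=OWRG F=BOGG R=YBWR B=OGWB L=WYOY
Query: B face = OGWB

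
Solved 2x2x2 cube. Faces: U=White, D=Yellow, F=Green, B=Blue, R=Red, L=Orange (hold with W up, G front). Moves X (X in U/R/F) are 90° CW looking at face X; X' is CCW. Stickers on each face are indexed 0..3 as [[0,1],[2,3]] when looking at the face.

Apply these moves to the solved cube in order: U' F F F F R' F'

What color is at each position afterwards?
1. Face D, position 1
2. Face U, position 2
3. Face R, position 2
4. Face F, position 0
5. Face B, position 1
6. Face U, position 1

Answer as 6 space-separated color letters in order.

Answer: O G Y W R B

Derivation:
After move 1 (U'): U=WWWW F=OOGG R=GGRR B=RRBB L=BBOO
After move 2 (F): F=GOGO U=WWOB R=WGWR D=RGYY L=BYOY
After move 3 (F): F=GGOO U=WWYY R=OGBR D=WWYY L=BROG
After move 4 (F): F=OGOG U=WWGR R=YGYR D=BOYY L=BWOW
After move 5 (F): F=OOGG U=WWWW R=GGRR D=YYYY L=BBOO
After move 6 (R'): R=GRGR U=WBWR F=OWGW D=YOYG B=YRYB
After move 7 (F'): F=WWOG U=WBGG R=ORYR D=BOYG L=BROW
Query 1: D[1] = O
Query 2: U[2] = G
Query 3: R[2] = Y
Query 4: F[0] = W
Query 5: B[1] = R
Query 6: U[1] = B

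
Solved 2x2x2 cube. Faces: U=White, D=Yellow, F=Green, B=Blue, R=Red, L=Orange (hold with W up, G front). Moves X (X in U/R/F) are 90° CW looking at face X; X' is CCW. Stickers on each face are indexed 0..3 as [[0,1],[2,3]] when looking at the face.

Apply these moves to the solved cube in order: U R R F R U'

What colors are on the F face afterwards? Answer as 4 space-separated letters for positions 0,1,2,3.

After move 1 (U): U=WWWW F=RRGG R=BBRR B=OOBB L=GGOO
After move 2 (R): R=RBRB U=WRWG F=RYGY D=YBYO B=WOWB
After move 3 (R): R=RRBB U=WYWY F=RBGO D=YWYW B=GORB
After move 4 (F): F=GROB U=WYOG R=WRYB D=BRYW L=GYOW
After move 5 (R): R=YWBR U=WROB F=GROW D=BRYG B=GOYB
After move 6 (U'): U=RBWO F=GYOW R=GRBR B=YWYB L=GOOW
Query: F face = GYOW

Answer: G Y O W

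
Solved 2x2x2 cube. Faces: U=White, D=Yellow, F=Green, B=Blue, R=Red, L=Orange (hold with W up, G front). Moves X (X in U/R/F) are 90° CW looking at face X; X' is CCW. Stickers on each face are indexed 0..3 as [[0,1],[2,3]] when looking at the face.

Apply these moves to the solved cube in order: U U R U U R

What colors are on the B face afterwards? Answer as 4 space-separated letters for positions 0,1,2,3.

After move 1 (U): U=WWWW F=RRGG R=BBRR B=OOBB L=GGOO
After move 2 (U): U=WWWW F=BBGG R=OORR B=GGBB L=RROO
After move 3 (R): R=RORO U=WBWG F=BYGY D=YBYG B=WGWB
After move 4 (U): U=WWGB F=ROGY R=WGRO B=RRWB L=BYOO
After move 5 (U): U=GWBW F=WGGY R=RRRO B=BYWB L=ROOO
After move 6 (R): R=RROR U=GGBY F=WBGG D=YWYB B=WYWB
Query: B face = WYWB

Answer: W Y W B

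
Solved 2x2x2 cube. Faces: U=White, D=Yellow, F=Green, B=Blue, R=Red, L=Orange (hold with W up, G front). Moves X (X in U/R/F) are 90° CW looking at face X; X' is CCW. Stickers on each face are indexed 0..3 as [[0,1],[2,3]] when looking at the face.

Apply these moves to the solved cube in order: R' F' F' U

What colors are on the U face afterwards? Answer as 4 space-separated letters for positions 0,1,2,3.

Answer: G W Y B

Derivation:
After move 1 (R'): R=RRRR U=WBWB F=GWGW D=YGYG B=YBYB
After move 2 (F'): F=WWGG U=WBRR R=GRYR D=OOYG L=OBOW
After move 3 (F'): F=WGWG U=WBGY R=OROR D=BWYG L=OROR
After move 4 (U): U=GWYB F=ORWG R=YBOR B=ORYB L=WGOR
Query: U face = GWYB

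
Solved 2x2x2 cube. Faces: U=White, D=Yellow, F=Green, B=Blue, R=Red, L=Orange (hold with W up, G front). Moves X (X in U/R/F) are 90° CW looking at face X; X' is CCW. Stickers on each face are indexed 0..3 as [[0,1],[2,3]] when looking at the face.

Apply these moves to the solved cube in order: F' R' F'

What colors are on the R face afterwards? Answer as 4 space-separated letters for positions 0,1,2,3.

Answer: G R O Y

Derivation:
After move 1 (F'): F=GGGG U=WWRR R=YRYR D=OOYY L=OWOW
After move 2 (R'): R=RRYY U=WBRB F=GWGR D=OGYG B=YBOB
After move 3 (F'): F=WRGG U=WBRY R=GROY D=WWYG L=OBOR
Query: R face = GROY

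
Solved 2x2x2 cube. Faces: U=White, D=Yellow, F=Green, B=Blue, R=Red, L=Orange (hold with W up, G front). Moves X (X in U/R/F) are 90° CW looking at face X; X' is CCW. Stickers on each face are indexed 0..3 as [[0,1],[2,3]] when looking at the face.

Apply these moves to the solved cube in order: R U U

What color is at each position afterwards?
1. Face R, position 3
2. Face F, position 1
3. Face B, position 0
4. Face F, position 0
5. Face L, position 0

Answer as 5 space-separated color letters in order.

Answer: R B G W R

Derivation:
After move 1 (R): R=RRRR U=WGWG F=GYGY D=YBYB B=WBWB
After move 2 (U): U=WWGG F=RRGY R=WBRR B=OOWB L=GYOO
After move 3 (U): U=GWGW F=WBGY R=OORR B=GYWB L=RROO
Query 1: R[3] = R
Query 2: F[1] = B
Query 3: B[0] = G
Query 4: F[0] = W
Query 5: L[0] = R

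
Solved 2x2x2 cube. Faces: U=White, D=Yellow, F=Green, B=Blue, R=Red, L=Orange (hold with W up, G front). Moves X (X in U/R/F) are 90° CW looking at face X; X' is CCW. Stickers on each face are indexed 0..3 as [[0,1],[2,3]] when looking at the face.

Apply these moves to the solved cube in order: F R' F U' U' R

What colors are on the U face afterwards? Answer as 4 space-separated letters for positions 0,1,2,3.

After move 1 (F): F=GGGG U=WWOO R=WRWR D=RRYY L=OYOY
After move 2 (R'): R=RRWW U=WBOB F=GWGO D=RGYG B=YBRB
After move 3 (F): F=GGOW U=WBYY R=ORBW D=WRYG L=OROG
After move 4 (U'): U=BYWY F=OROW R=GGBW B=ORRB L=YBOG
After move 5 (U'): U=YYBW F=YBOW R=ORBW B=GGRB L=OROG
After move 6 (R): R=BOWR U=YBBW F=YROG D=WRYG B=WGYB
Query: U face = YBBW

Answer: Y B B W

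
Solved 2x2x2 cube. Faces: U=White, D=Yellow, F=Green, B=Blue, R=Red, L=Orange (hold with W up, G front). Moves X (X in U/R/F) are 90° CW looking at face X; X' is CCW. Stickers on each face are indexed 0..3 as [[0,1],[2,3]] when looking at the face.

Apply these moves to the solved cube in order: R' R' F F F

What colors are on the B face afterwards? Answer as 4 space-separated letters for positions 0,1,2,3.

Answer: G B G B

Derivation:
After move 1 (R'): R=RRRR U=WBWB F=GWGW D=YGYG B=YBYB
After move 2 (R'): R=RRRR U=WYWY F=GBGB D=YWYW B=GBGB
After move 3 (F): F=GGBB U=WYOO R=WRYR D=RRYW L=OYOW
After move 4 (F): F=BGBG U=WYWY R=OROR D=YWYW L=OROR
After move 5 (F): F=BBGG U=WYRR R=WRYR D=OOYW L=OYOW
Query: B face = GBGB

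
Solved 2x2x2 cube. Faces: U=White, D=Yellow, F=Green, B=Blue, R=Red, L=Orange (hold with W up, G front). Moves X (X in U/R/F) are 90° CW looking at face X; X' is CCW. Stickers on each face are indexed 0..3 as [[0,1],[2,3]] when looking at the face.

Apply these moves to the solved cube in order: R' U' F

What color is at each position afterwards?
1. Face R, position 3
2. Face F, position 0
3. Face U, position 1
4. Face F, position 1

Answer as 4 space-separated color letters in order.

After move 1 (R'): R=RRRR U=WBWB F=GWGW D=YGYG B=YBYB
After move 2 (U'): U=BBWW F=OOGW R=GWRR B=RRYB L=YBOO
After move 3 (F): F=GOWO U=BBOB R=WWWR D=RGYG L=YYOG
Query 1: R[3] = R
Query 2: F[0] = G
Query 3: U[1] = B
Query 4: F[1] = O

Answer: R G B O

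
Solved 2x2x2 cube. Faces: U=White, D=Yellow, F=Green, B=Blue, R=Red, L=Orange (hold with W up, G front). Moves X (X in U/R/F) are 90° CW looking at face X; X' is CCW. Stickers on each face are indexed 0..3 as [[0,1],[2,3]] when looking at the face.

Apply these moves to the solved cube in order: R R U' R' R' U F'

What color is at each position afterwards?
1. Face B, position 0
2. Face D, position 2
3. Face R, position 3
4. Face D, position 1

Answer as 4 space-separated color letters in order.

Answer: G Y G O

Derivation:
After move 1 (R): R=RRRR U=WGWG F=GYGY D=YBYB B=WBWB
After move 2 (R): R=RRRR U=WYWY F=GBGB D=YWYW B=GBGB
After move 3 (U'): U=YYWW F=OOGB R=GBRR B=RRGB L=GBOO
After move 4 (R'): R=BRGR U=YGWR F=OYGW D=YOYB B=WRWB
After move 5 (R'): R=RRBG U=YWWW F=OGGR D=YYYW B=BROB
After move 6 (U): U=WYWW F=RRGR R=BRBG B=GBOB L=OGOO
After move 7 (F'): F=RRRG U=WYBB R=YRYG D=GOYW L=OWOW
Query 1: B[0] = G
Query 2: D[2] = Y
Query 3: R[3] = G
Query 4: D[1] = O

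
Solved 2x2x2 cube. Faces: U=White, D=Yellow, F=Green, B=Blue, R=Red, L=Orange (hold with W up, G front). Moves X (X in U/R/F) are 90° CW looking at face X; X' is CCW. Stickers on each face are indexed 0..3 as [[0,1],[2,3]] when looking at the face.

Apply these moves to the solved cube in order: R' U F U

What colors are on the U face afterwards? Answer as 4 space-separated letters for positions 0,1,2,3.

After move 1 (R'): R=RRRR U=WBWB F=GWGW D=YGYG B=YBYB
After move 2 (U): U=WWBB F=RRGW R=YBRR B=OOYB L=GWOO
After move 3 (F): F=GRWR U=WWOW R=BBBR D=RYYG L=GYOG
After move 4 (U): U=OWWW F=BBWR R=OOBR B=GYYB L=GROG
Query: U face = OWWW

Answer: O W W W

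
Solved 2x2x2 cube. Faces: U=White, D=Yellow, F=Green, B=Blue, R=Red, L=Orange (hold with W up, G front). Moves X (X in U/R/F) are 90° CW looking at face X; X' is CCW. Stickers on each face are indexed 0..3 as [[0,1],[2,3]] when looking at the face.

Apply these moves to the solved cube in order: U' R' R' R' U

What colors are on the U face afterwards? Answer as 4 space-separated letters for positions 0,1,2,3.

After move 1 (U'): U=WWWW F=OOGG R=GGRR B=RRBB L=BBOO
After move 2 (R'): R=GRGR U=WBWR F=OWGW D=YOYG B=YRYB
After move 3 (R'): R=RRGG U=WYWY F=OBGR D=YWYW B=GROB
After move 4 (R'): R=RGRG U=WOWG F=OYGY D=YBYR B=WRWB
After move 5 (U): U=WWGO F=RGGY R=WRRG B=BBWB L=OYOO
Query: U face = WWGO

Answer: W W G O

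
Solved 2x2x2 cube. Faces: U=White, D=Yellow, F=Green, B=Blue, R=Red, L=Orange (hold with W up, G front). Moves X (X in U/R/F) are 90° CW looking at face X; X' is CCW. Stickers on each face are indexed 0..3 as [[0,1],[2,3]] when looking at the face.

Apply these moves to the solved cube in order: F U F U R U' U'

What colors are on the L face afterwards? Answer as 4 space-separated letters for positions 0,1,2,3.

Answer: W O O R

Derivation:
After move 1 (F): F=GGGG U=WWOO R=WRWR D=RRYY L=OYOY
After move 2 (U): U=OWOW F=WRGG R=BBWR B=OYBB L=GGOY
After move 3 (F): F=GWGR U=OWYG R=OBWR D=WBYY L=GROR
After move 4 (U): U=YOGW F=OBGR R=OYWR B=GRBB L=GWOR
After move 5 (R): R=WORY U=YBGR F=OBGY D=WBYG B=WROB
After move 6 (U'): U=BRYG F=GWGY R=OBRY B=WOOB L=WROR
After move 7 (U'): U=RGBY F=WRGY R=GWRY B=OBOB L=WOOR
Query: L face = WOOR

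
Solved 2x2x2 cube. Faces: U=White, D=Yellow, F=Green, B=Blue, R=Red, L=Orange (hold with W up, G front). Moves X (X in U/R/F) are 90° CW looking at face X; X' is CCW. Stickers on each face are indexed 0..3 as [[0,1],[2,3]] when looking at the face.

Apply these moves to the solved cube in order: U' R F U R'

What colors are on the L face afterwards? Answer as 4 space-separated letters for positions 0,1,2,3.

Answer: G O O B

Derivation:
After move 1 (U'): U=WWWW F=OOGG R=GGRR B=RRBB L=BBOO
After move 2 (R): R=RGRG U=WOWG F=OYGY D=YBYR B=WRWB
After move 3 (F): F=GOYY U=WOOB R=WGGG D=RRYR L=BYOB
After move 4 (U): U=OWBO F=WGYY R=WRGG B=BYWB L=GOOB
After move 5 (R'): R=RGWG U=OWBB F=WWYO D=RGYY B=RYRB
Query: L face = GOOB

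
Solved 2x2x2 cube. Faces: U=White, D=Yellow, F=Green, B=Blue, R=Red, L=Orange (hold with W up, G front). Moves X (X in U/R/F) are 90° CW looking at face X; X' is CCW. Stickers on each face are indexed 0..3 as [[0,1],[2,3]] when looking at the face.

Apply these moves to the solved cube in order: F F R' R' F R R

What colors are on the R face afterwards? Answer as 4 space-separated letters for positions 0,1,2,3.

Answer: O Y O Y

Derivation:
After move 1 (F): F=GGGG U=WWOO R=WRWR D=RRYY L=OYOY
After move 2 (F): F=GGGG U=WWYY R=OROR D=WWYY L=OROR
After move 3 (R'): R=RROO U=WBYB F=GWGY D=WGYG B=YBWB
After move 4 (R'): R=RORO U=WWYY F=GBGB D=WWYY B=GBGB
After move 5 (F): F=GGBB U=WWRR R=YOYO D=RRYY L=OWOW
After move 6 (R): R=YYOO U=WGRB F=GRBY D=RGYG B=RBWB
After move 7 (R): R=OYOY U=WRRY F=GGBG D=RWYR B=BBGB
Query: R face = OYOY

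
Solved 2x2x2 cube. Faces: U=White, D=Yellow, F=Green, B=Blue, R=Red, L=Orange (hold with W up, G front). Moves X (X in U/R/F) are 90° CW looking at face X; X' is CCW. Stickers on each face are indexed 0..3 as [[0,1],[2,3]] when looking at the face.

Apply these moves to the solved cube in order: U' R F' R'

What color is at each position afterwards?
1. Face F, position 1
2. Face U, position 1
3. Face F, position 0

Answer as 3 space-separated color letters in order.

Answer: O W Y

Derivation:
After move 1 (U'): U=WWWW F=OOGG R=GGRR B=RRBB L=BBOO
After move 2 (R): R=RGRG U=WOWG F=OYGY D=YBYR B=WRWB
After move 3 (F'): F=YYOG U=WORR R=BGYG D=BOYR L=BGOW
After move 4 (R'): R=GGBY U=WWRW F=YOOR D=BYYG B=RROB
Query 1: F[1] = O
Query 2: U[1] = W
Query 3: F[0] = Y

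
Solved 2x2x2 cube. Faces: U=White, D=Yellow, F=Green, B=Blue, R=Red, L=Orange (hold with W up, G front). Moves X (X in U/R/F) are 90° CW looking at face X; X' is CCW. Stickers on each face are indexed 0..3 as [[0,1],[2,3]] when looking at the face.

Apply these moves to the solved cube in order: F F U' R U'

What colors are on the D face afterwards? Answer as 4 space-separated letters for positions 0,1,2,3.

Answer: W B Y O

Derivation:
After move 1 (F): F=GGGG U=WWOO R=WRWR D=RRYY L=OYOY
After move 2 (F): F=GGGG U=WWYY R=OROR D=WWYY L=OROR
After move 3 (U'): U=WYWY F=ORGG R=GGOR B=ORBB L=BBOR
After move 4 (R): R=OGRG U=WRWG F=OWGY D=WBYO B=YRYB
After move 5 (U'): U=RGWW F=BBGY R=OWRG B=OGYB L=YROR
Query: D face = WBYO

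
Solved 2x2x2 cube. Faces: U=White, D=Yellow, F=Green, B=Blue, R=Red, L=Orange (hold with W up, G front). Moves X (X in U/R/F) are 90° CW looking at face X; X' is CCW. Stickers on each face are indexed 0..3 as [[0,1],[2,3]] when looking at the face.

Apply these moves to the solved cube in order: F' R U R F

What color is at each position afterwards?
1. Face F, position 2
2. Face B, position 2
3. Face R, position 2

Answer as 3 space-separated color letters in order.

After move 1 (F'): F=GGGG U=WWRR R=YRYR D=OOYY L=OWOW
After move 2 (R): R=YYRR U=WGRG F=GOGY D=OBYB B=RBWB
After move 3 (U): U=RWGG F=YYGY R=RBRR B=OWWB L=GOOW
After move 4 (R): R=RRRB U=RYGY F=YBGB D=OWYO B=GWWB
After move 5 (F): F=GYBB U=RYWO R=GRYB D=RRYO L=GOOW
Query 1: F[2] = B
Query 2: B[2] = W
Query 3: R[2] = Y

Answer: B W Y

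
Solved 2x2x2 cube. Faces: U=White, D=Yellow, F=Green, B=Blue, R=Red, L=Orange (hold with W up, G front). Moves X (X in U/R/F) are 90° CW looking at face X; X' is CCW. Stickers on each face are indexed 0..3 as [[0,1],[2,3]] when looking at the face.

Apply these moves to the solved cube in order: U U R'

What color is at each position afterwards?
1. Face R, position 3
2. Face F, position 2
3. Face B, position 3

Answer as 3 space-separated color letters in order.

After move 1 (U): U=WWWW F=RRGG R=BBRR B=OOBB L=GGOO
After move 2 (U): U=WWWW F=BBGG R=OORR B=GGBB L=RROO
After move 3 (R'): R=OROR U=WBWG F=BWGW D=YBYG B=YGYB
Query 1: R[3] = R
Query 2: F[2] = G
Query 3: B[3] = B

Answer: R G B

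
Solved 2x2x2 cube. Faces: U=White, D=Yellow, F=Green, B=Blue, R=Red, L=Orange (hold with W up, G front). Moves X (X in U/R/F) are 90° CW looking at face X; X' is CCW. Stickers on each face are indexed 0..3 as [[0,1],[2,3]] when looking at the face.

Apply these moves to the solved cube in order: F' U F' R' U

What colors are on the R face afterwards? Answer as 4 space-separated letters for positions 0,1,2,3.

After move 1 (F'): F=GGGG U=WWRR R=YRYR D=OOYY L=OWOW
After move 2 (U): U=RWRW F=YRGG R=BBYR B=OWBB L=GGOW
After move 3 (F'): F=RGYG U=RWBY R=OBOR D=GWYY L=GWOR
After move 4 (R'): R=BROO U=RBBO F=RWYY D=GGYG B=YWWB
After move 5 (U): U=BROB F=BRYY R=YWOO B=GWWB L=RWOR
Query: R face = YWOO

Answer: Y W O O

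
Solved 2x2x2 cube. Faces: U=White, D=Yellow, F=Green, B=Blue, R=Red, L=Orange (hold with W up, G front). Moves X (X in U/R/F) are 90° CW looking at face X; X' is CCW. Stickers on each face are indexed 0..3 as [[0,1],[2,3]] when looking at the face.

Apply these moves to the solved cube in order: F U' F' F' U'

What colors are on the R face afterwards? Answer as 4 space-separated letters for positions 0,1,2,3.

Answer: G G B R

Derivation:
After move 1 (F): F=GGGG U=WWOO R=WRWR D=RRYY L=OYOY
After move 2 (U'): U=WOWO F=OYGG R=GGWR B=WRBB L=BBOY
After move 3 (F'): F=YGOG U=WOGW R=RGRR D=BYYY L=BOOW
After move 4 (F'): F=GGYO U=WORR R=YGBR D=OWYY L=BWOG
After move 5 (U'): U=ORWR F=BWYO R=GGBR B=YGBB L=WROG
Query: R face = GGBR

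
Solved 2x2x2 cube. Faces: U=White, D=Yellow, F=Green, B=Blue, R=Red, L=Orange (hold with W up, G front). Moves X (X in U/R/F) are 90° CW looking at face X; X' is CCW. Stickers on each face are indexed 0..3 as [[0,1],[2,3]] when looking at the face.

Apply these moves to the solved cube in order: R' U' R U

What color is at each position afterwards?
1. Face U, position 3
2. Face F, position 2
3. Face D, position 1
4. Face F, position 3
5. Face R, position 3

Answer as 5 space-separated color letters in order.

After move 1 (R'): R=RRRR U=WBWB F=GWGW D=YGYG B=YBYB
After move 2 (U'): U=BBWW F=OOGW R=GWRR B=RRYB L=YBOO
After move 3 (R): R=RGRW U=BOWW F=OGGG D=YYYR B=WRBB
After move 4 (U): U=WBWO F=RGGG R=WRRW B=YBBB L=OGOO
Query 1: U[3] = O
Query 2: F[2] = G
Query 3: D[1] = Y
Query 4: F[3] = G
Query 5: R[3] = W

Answer: O G Y G W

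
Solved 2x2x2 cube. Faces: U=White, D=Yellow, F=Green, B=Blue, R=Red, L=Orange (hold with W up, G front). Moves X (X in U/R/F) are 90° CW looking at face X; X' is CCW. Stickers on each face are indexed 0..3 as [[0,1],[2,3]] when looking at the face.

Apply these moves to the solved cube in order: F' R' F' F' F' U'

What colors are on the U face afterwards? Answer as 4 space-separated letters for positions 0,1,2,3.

After move 1 (F'): F=GGGG U=WWRR R=YRYR D=OOYY L=OWOW
After move 2 (R'): R=RRYY U=WBRB F=GWGR D=OGYG B=YBOB
After move 3 (F'): F=WRGG U=WBRY R=GROY D=WWYG L=OBOR
After move 4 (F'): F=RGWG U=WBGO R=WRWY D=BRYG L=OYOR
After move 5 (F'): F=GGRW U=WBWW R=RRBY D=YRYG L=OOOG
After move 6 (U'): U=BWWW F=OORW R=GGBY B=RROB L=YBOG
Query: U face = BWWW

Answer: B W W W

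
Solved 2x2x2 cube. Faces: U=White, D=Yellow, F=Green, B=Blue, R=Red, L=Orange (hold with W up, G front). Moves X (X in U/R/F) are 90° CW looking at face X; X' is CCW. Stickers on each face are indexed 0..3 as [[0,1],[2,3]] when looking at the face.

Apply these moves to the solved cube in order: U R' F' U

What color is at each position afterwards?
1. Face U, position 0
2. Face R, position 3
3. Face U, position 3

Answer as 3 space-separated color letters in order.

Answer: B R B

Derivation:
After move 1 (U): U=WWWW F=RRGG R=BBRR B=OOBB L=GGOO
After move 2 (R'): R=BRBR U=WBWO F=RWGW D=YRYG B=YOYB
After move 3 (F'): F=WWRG U=WBBB R=RRYR D=GOYG L=GOOW
After move 4 (U): U=BWBB F=RRRG R=YOYR B=GOYB L=WWOW
Query 1: U[0] = B
Query 2: R[3] = R
Query 3: U[3] = B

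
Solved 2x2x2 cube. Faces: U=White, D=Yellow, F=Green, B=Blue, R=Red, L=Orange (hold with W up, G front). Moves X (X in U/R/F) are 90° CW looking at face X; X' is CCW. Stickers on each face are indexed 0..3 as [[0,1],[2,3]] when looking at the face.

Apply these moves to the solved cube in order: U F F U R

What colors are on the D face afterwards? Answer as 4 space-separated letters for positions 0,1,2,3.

Answer: W B Y G

Derivation:
After move 1 (U): U=WWWW F=RRGG R=BBRR B=OOBB L=GGOO
After move 2 (F): F=GRGR U=WWOG R=WBWR D=RBYY L=GYOY
After move 3 (F): F=GGRR U=WWYY R=OBGR D=WWYY L=GROB
After move 4 (U): U=YWYW F=OBRR R=OOGR B=GRBB L=GGOB
After move 5 (R): R=GORO U=YBYR F=OWRY D=WBYG B=WRWB
Query: D face = WBYG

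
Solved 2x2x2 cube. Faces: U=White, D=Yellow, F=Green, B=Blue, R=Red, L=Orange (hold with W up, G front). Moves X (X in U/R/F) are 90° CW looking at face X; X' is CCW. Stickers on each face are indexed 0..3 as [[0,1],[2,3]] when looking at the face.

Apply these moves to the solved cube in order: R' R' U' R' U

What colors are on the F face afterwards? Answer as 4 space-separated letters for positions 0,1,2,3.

After move 1 (R'): R=RRRR U=WBWB F=GWGW D=YGYG B=YBYB
After move 2 (R'): R=RRRR U=WYWY F=GBGB D=YWYW B=GBGB
After move 3 (U'): U=YYWW F=OOGB R=GBRR B=RRGB L=GBOO
After move 4 (R'): R=BRGR U=YGWR F=OYGW D=YOYB B=WRWB
After move 5 (U): U=WYRG F=BRGW R=WRGR B=GBWB L=OYOO
Query: F face = BRGW

Answer: B R G W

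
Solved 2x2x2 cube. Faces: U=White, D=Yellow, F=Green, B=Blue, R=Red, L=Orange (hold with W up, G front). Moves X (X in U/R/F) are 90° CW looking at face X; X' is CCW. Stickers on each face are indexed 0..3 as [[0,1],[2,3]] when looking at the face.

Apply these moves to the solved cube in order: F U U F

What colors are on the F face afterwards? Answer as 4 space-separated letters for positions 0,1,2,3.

Answer: G B G B

Derivation:
After move 1 (F): F=GGGG U=WWOO R=WRWR D=RRYY L=OYOY
After move 2 (U): U=OWOW F=WRGG R=BBWR B=OYBB L=GGOY
After move 3 (U): U=OOWW F=BBGG R=OYWR B=GGBB L=WROY
After move 4 (F): F=GBGB U=OOYR R=WYWR D=WOYY L=WROR
Query: F face = GBGB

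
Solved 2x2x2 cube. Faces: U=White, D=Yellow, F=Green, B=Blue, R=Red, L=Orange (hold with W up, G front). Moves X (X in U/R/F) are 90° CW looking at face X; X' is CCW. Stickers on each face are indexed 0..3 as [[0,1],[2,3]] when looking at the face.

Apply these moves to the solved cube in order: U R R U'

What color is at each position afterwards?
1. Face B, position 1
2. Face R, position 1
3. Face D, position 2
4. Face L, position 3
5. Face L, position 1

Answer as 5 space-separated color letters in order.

After move 1 (U): U=WWWW F=RRGG R=BBRR B=OOBB L=GGOO
After move 2 (R): R=RBRB U=WRWG F=RYGY D=YBYO B=WOWB
After move 3 (R): R=RRBB U=WYWY F=RBGO D=YWYW B=GORB
After move 4 (U'): U=YYWW F=GGGO R=RBBB B=RRRB L=GOOO
Query 1: B[1] = R
Query 2: R[1] = B
Query 3: D[2] = Y
Query 4: L[3] = O
Query 5: L[1] = O

Answer: R B Y O O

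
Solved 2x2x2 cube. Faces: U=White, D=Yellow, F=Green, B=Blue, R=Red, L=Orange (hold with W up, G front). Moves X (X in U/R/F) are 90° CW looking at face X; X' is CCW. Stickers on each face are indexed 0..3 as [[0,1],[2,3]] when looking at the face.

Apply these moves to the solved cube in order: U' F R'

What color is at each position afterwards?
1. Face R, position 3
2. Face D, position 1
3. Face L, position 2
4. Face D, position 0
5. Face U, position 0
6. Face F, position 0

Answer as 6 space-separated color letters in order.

After move 1 (U'): U=WWWW F=OOGG R=GGRR B=RRBB L=BBOO
After move 2 (F): F=GOGO U=WWOB R=WGWR D=RGYY L=BYOY
After move 3 (R'): R=GRWW U=WBOR F=GWGB D=ROYO B=YRGB
Query 1: R[3] = W
Query 2: D[1] = O
Query 3: L[2] = O
Query 4: D[0] = R
Query 5: U[0] = W
Query 6: F[0] = G

Answer: W O O R W G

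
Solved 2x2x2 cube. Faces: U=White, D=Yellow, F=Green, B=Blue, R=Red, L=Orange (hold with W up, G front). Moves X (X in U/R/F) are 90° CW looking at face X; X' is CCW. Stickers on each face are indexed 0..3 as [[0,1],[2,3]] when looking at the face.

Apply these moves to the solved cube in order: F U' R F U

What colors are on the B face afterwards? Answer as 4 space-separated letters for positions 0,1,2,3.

Answer: B R O B

Derivation:
After move 1 (F): F=GGGG U=WWOO R=WRWR D=RRYY L=OYOY
After move 2 (U'): U=WOWO F=OYGG R=GGWR B=WRBB L=BBOY
After move 3 (R): R=WGRG U=WYWG F=ORGY D=RBYW B=OROB
After move 4 (F): F=GOYR U=WYYB R=WGGG D=RWYW L=BROB
After move 5 (U): U=YWBY F=WGYR R=ORGG B=BROB L=GOOB
Query: B face = BROB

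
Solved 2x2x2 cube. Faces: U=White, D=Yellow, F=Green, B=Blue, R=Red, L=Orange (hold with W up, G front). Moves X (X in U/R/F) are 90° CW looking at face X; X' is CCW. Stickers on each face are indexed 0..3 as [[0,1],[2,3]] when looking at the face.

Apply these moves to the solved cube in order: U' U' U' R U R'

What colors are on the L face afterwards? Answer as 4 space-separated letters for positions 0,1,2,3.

After move 1 (U'): U=WWWW F=OOGG R=GGRR B=RRBB L=BBOO
After move 2 (U'): U=WWWW F=BBGG R=OORR B=GGBB L=RROO
After move 3 (U'): U=WWWW F=RRGG R=BBRR B=OOBB L=GGOO
After move 4 (R): R=RBRB U=WRWG F=RYGY D=YBYO B=WOWB
After move 5 (U): U=WWGR F=RBGY R=WORB B=GGWB L=RYOO
After move 6 (R'): R=OBWR U=WWGG F=RWGR D=YBYY B=OGBB
Query: L face = RYOO

Answer: R Y O O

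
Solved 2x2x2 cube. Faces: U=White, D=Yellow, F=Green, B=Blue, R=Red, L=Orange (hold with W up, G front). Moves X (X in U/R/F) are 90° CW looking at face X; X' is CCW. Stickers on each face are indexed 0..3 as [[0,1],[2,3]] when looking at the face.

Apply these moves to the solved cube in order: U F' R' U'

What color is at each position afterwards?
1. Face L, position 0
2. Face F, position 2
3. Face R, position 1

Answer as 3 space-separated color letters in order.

Answer: Y R W

Derivation:
After move 1 (U): U=WWWW F=RRGG R=BBRR B=OOBB L=GGOO
After move 2 (F'): F=RGRG U=WWBR R=YBYR D=GOYY L=GWOW
After move 3 (R'): R=BRYY U=WBBO F=RWRR D=GGYG B=YOOB
After move 4 (U'): U=BOWB F=GWRR R=RWYY B=BROB L=YOOW
Query 1: L[0] = Y
Query 2: F[2] = R
Query 3: R[1] = W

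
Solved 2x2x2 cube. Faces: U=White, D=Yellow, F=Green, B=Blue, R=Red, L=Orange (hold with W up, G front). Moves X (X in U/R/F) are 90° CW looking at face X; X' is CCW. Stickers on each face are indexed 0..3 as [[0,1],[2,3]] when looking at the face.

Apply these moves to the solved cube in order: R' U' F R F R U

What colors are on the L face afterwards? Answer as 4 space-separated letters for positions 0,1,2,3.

Answer: W W O Y

Derivation:
After move 1 (R'): R=RRRR U=WBWB F=GWGW D=YGYG B=YBYB
After move 2 (U'): U=BBWW F=OOGW R=GWRR B=RRYB L=YBOO
After move 3 (F): F=GOWO U=BBOB R=WWWR D=RGYG L=YYOG
After move 4 (R): R=WWRW U=BOOO F=GGWG D=RYYR B=BRBB
After move 5 (F): F=WGGG U=BOGY R=OWOW D=RWYR L=YROY
After move 6 (R): R=OOWW U=BGGG F=WWGR D=RBYB B=YROB
After move 7 (U): U=GBGG F=OOGR R=YRWW B=YROB L=WWOY
Query: L face = WWOY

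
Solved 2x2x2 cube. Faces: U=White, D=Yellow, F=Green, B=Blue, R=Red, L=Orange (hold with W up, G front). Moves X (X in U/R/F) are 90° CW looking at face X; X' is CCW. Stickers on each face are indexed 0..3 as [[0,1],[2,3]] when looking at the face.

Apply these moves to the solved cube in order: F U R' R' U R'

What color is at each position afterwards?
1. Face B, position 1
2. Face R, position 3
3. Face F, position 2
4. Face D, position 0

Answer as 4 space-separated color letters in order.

After move 1 (F): F=GGGG U=WWOO R=WRWR D=RRYY L=OYOY
After move 2 (U): U=OWOW F=WRGG R=BBWR B=OYBB L=GGOY
After move 3 (R'): R=BRBW U=OBOO F=WWGW D=RRYG B=YYRB
After move 4 (R'): R=RWBB U=OROY F=WBGO D=RWYW B=GYRB
After move 5 (U): U=OOYR F=RWGO R=GYBB B=GGRB L=WBOY
After move 6 (R'): R=YBGB U=ORYG F=ROGR D=RWYO B=WGWB
Query 1: B[1] = G
Query 2: R[3] = B
Query 3: F[2] = G
Query 4: D[0] = R

Answer: G B G R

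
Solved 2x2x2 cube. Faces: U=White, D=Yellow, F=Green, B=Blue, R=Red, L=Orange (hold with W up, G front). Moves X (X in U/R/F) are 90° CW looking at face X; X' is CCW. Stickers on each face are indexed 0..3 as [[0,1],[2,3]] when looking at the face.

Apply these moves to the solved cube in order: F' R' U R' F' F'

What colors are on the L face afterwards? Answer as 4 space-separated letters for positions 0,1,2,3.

Answer: G Y O B

Derivation:
After move 1 (F'): F=GGGG U=WWRR R=YRYR D=OOYY L=OWOW
After move 2 (R'): R=RRYY U=WBRB F=GWGR D=OGYG B=YBOB
After move 3 (U): U=RWBB F=RRGR R=YBYY B=OWOB L=GWOW
After move 4 (R'): R=BYYY U=ROBO F=RWGB D=ORYR B=GWGB
After move 5 (F'): F=WBRG U=ROBY R=RYOY D=WWYR L=GOOB
After move 6 (F'): F=BGWR U=RORO R=WYWY D=OBYR L=GYOB
Query: L face = GYOB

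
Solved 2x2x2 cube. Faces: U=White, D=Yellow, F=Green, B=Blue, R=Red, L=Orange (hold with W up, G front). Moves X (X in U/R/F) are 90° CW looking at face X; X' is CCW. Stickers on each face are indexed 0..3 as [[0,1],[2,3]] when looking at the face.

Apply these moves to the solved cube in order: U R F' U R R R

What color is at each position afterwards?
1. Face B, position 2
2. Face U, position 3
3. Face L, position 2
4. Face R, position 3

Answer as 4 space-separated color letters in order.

After move 1 (U): U=WWWW F=RRGG R=BBRR B=OOBB L=GGOO
After move 2 (R): R=RBRB U=WRWG F=RYGY D=YBYO B=WOWB
After move 3 (F'): F=YYRG U=WRRR R=BBYB D=GOYO L=GGOW
After move 4 (U): U=RWRR F=BBRG R=WOYB B=GGWB L=YYOW
After move 5 (R): R=YWBO U=RBRG F=BORO D=GWYG B=RGWB
After move 6 (R): R=BYOW U=RORO F=BWRG D=GWYR B=GGBB
After move 7 (R): R=OBWY U=RWRG F=BWRR D=GBYG B=OGOB
Query 1: B[2] = O
Query 2: U[3] = G
Query 3: L[2] = O
Query 4: R[3] = Y

Answer: O G O Y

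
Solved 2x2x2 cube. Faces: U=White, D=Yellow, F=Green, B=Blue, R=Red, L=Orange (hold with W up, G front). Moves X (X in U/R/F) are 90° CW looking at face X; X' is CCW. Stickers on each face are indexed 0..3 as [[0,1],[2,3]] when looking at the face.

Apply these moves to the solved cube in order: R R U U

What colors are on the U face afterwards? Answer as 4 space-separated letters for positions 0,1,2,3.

Answer: Y W Y W

Derivation:
After move 1 (R): R=RRRR U=WGWG F=GYGY D=YBYB B=WBWB
After move 2 (R): R=RRRR U=WYWY F=GBGB D=YWYW B=GBGB
After move 3 (U): U=WWYY F=RRGB R=GBRR B=OOGB L=GBOO
After move 4 (U): U=YWYW F=GBGB R=OORR B=GBGB L=RROO
Query: U face = YWYW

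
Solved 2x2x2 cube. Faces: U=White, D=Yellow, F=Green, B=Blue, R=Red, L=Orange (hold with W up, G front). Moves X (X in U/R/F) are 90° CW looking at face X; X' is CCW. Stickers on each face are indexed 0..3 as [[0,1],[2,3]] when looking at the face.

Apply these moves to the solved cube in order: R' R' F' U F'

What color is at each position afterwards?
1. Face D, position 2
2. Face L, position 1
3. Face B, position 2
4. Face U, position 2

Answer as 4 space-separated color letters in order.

After move 1 (R'): R=RRRR U=WBWB F=GWGW D=YGYG B=YBYB
After move 2 (R'): R=RRRR U=WYWY F=GBGB D=YWYW B=GBGB
After move 3 (F'): F=BBGG U=WYRR R=WRYR D=OOYW L=OYOW
After move 4 (U): U=RWRY F=WRGG R=GBYR B=OYGB L=BBOW
After move 5 (F'): F=RGWG U=RWGY R=OBOR D=BWYW L=BYOR
Query 1: D[2] = Y
Query 2: L[1] = Y
Query 3: B[2] = G
Query 4: U[2] = G

Answer: Y Y G G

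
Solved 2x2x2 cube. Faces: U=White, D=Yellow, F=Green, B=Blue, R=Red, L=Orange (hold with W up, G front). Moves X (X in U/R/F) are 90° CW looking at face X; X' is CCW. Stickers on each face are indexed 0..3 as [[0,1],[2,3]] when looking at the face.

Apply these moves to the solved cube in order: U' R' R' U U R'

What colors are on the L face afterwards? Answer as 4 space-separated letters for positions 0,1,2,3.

Answer: R R O O

Derivation:
After move 1 (U'): U=WWWW F=OOGG R=GGRR B=RRBB L=BBOO
After move 2 (R'): R=GRGR U=WBWR F=OWGW D=YOYG B=YRYB
After move 3 (R'): R=RRGG U=WYWY F=OBGR D=YWYW B=GROB
After move 4 (U): U=WWYY F=RRGR R=GRGG B=BBOB L=OBOO
After move 5 (U): U=YWYW F=GRGR R=BBGG B=OBOB L=RROO
After move 6 (R'): R=BGBG U=YOYO F=GWGW D=YRYR B=WBWB
Query: L face = RROO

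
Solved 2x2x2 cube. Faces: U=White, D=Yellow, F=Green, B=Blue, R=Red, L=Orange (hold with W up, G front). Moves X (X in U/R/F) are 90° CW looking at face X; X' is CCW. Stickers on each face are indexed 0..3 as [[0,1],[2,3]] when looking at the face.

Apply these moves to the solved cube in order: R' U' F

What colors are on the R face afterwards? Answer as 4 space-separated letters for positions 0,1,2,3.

After move 1 (R'): R=RRRR U=WBWB F=GWGW D=YGYG B=YBYB
After move 2 (U'): U=BBWW F=OOGW R=GWRR B=RRYB L=YBOO
After move 3 (F): F=GOWO U=BBOB R=WWWR D=RGYG L=YYOG
Query: R face = WWWR

Answer: W W W R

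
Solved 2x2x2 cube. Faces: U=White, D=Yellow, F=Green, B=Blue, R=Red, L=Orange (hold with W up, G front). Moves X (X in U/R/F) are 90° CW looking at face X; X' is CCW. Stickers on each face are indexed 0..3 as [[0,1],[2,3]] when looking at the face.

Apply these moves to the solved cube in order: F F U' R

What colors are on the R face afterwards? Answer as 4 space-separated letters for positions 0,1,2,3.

After move 1 (F): F=GGGG U=WWOO R=WRWR D=RRYY L=OYOY
After move 2 (F): F=GGGG U=WWYY R=OROR D=WWYY L=OROR
After move 3 (U'): U=WYWY F=ORGG R=GGOR B=ORBB L=BBOR
After move 4 (R): R=OGRG U=WRWG F=OWGY D=WBYO B=YRYB
Query: R face = OGRG

Answer: O G R G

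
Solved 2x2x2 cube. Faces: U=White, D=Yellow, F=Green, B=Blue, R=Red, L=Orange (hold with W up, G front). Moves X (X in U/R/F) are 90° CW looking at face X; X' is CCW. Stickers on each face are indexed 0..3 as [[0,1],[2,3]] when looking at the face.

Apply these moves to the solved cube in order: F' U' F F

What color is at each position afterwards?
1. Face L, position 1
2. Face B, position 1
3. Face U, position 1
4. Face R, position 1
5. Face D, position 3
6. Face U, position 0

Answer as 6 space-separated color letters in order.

Answer: Y R R G Y W

Derivation:
After move 1 (F'): F=GGGG U=WWRR R=YRYR D=OOYY L=OWOW
After move 2 (U'): U=WRWR F=OWGG R=GGYR B=YRBB L=BBOW
After move 3 (F): F=GOGW U=WRWB R=WGRR D=YGYY L=BOOO
After move 4 (F): F=GGWO U=WROO R=WGBR D=RWYY L=BYOG
Query 1: L[1] = Y
Query 2: B[1] = R
Query 3: U[1] = R
Query 4: R[1] = G
Query 5: D[3] = Y
Query 6: U[0] = W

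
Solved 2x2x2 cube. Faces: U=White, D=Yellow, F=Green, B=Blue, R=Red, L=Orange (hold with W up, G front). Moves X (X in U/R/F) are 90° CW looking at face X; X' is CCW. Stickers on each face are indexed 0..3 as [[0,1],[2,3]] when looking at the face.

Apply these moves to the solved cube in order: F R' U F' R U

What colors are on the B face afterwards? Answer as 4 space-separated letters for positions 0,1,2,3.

Answer: G B W B

Derivation:
After move 1 (F): F=GGGG U=WWOO R=WRWR D=RRYY L=OYOY
After move 2 (R'): R=RRWW U=WBOB F=GWGO D=RGYG B=YBRB
After move 3 (U): U=OWBB F=RRGO R=YBWW B=OYRB L=GWOY
After move 4 (F'): F=RORG U=OWYW R=GBRW D=WYYG L=GBOB
After move 5 (R): R=RGWB U=OOYG F=RYRG D=WRYO B=WYWB
After move 6 (U): U=YOGO F=RGRG R=WYWB B=GBWB L=RYOB
Query: B face = GBWB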